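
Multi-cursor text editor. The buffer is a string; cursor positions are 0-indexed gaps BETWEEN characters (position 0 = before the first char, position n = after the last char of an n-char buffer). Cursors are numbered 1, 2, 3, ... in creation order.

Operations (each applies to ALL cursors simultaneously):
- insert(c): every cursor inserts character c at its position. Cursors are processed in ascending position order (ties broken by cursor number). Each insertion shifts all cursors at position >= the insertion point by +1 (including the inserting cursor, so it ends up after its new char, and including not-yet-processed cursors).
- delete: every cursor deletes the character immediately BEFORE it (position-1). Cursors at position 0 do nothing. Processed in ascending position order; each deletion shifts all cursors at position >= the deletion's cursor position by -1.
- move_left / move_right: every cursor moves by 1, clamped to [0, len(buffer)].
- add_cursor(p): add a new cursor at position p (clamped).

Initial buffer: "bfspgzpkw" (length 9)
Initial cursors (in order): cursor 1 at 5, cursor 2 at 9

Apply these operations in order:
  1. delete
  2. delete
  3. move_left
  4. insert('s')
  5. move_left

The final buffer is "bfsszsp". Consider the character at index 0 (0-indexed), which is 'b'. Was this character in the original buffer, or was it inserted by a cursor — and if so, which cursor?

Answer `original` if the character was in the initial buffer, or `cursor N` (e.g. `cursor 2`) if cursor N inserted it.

Answer: original

Derivation:
After op 1 (delete): buffer="bfspzpk" (len 7), cursors c1@4 c2@7, authorship .......
After op 2 (delete): buffer="bfszp" (len 5), cursors c1@3 c2@5, authorship .....
After op 3 (move_left): buffer="bfszp" (len 5), cursors c1@2 c2@4, authorship .....
After op 4 (insert('s')): buffer="bfsszsp" (len 7), cursors c1@3 c2@6, authorship ..1..2.
After op 5 (move_left): buffer="bfsszsp" (len 7), cursors c1@2 c2@5, authorship ..1..2.
Authorship (.=original, N=cursor N): . . 1 . . 2 .
Index 0: author = original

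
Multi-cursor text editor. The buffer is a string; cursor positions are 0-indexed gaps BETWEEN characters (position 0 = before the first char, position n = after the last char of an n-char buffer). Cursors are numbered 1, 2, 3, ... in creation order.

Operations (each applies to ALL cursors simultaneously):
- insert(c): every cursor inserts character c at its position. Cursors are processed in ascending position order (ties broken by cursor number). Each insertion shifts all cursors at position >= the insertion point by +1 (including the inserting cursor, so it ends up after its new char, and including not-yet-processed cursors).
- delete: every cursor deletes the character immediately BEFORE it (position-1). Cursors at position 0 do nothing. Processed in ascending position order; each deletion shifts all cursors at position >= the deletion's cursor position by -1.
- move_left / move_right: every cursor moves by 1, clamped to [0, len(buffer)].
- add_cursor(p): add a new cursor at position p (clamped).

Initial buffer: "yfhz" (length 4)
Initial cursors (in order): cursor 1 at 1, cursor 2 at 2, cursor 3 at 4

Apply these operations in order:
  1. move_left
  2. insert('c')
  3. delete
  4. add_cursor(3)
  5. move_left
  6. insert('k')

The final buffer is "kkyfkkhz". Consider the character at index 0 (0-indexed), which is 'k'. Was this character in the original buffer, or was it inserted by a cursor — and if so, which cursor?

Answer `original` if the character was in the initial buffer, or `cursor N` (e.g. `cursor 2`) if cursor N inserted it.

After op 1 (move_left): buffer="yfhz" (len 4), cursors c1@0 c2@1 c3@3, authorship ....
After op 2 (insert('c')): buffer="cycfhcz" (len 7), cursors c1@1 c2@3 c3@6, authorship 1.2..3.
After op 3 (delete): buffer="yfhz" (len 4), cursors c1@0 c2@1 c3@3, authorship ....
After op 4 (add_cursor(3)): buffer="yfhz" (len 4), cursors c1@0 c2@1 c3@3 c4@3, authorship ....
After op 5 (move_left): buffer="yfhz" (len 4), cursors c1@0 c2@0 c3@2 c4@2, authorship ....
After op 6 (insert('k')): buffer="kkyfkkhz" (len 8), cursors c1@2 c2@2 c3@6 c4@6, authorship 12..34..
Authorship (.=original, N=cursor N): 1 2 . . 3 4 . .
Index 0: author = 1

Answer: cursor 1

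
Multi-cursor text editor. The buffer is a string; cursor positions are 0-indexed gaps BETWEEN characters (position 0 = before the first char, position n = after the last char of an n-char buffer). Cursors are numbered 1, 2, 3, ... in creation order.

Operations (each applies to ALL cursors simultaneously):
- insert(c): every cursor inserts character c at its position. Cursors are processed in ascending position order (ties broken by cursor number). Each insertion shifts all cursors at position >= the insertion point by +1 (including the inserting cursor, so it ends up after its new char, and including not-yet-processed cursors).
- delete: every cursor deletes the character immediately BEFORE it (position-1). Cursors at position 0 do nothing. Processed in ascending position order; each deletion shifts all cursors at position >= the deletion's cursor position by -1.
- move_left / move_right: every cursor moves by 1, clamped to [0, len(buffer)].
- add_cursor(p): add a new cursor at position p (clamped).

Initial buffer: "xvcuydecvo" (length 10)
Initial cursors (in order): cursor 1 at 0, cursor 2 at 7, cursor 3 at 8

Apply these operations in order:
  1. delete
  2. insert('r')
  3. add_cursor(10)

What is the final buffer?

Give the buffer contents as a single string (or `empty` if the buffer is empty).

Answer: rxvcuydrrvo

Derivation:
After op 1 (delete): buffer="xvcuydvo" (len 8), cursors c1@0 c2@6 c3@6, authorship ........
After op 2 (insert('r')): buffer="rxvcuydrrvo" (len 11), cursors c1@1 c2@9 c3@9, authorship 1......23..
After op 3 (add_cursor(10)): buffer="rxvcuydrrvo" (len 11), cursors c1@1 c2@9 c3@9 c4@10, authorship 1......23..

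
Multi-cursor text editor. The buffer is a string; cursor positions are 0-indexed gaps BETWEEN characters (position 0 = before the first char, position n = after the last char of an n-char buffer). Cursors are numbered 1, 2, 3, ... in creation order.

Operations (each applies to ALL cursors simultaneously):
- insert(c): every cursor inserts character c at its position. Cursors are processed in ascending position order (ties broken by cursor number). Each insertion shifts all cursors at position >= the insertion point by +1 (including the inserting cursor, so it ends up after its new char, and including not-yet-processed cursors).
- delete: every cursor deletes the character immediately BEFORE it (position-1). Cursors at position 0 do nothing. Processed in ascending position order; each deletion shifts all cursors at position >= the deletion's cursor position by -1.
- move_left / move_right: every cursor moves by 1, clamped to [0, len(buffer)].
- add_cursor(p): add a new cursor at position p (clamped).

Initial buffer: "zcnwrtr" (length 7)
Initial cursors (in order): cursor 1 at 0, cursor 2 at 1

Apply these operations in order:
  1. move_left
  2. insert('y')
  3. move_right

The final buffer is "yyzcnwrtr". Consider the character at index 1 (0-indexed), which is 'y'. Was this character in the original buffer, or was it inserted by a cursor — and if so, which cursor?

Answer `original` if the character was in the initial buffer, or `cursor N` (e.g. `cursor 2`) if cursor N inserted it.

Answer: cursor 2

Derivation:
After op 1 (move_left): buffer="zcnwrtr" (len 7), cursors c1@0 c2@0, authorship .......
After op 2 (insert('y')): buffer="yyzcnwrtr" (len 9), cursors c1@2 c2@2, authorship 12.......
After op 3 (move_right): buffer="yyzcnwrtr" (len 9), cursors c1@3 c2@3, authorship 12.......
Authorship (.=original, N=cursor N): 1 2 . . . . . . .
Index 1: author = 2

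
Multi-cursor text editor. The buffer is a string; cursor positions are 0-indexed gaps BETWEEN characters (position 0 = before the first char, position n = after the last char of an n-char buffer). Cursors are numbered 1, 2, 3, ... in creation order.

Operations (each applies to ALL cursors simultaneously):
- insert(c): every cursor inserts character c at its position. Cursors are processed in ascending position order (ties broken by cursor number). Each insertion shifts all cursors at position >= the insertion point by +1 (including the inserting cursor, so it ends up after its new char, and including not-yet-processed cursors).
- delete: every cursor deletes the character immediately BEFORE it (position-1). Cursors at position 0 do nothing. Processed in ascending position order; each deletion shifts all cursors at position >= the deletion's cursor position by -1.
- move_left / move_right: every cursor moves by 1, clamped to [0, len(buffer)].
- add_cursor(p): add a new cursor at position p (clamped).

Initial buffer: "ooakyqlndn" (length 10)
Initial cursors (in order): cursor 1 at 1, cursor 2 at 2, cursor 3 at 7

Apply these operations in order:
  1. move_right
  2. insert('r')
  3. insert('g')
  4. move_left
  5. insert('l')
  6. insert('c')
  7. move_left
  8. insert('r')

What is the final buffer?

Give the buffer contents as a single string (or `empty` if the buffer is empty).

After op 1 (move_right): buffer="ooakyqlndn" (len 10), cursors c1@2 c2@3 c3@8, authorship ..........
After op 2 (insert('r')): buffer="oorarkyqlnrdn" (len 13), cursors c1@3 c2@5 c3@11, authorship ..1.2.....3..
After op 3 (insert('g')): buffer="oorgargkyqlnrgdn" (len 16), cursors c1@4 c2@7 c3@14, authorship ..11.22.....33..
After op 4 (move_left): buffer="oorgargkyqlnrgdn" (len 16), cursors c1@3 c2@6 c3@13, authorship ..11.22.....33..
After op 5 (insert('l')): buffer="oorlgarlgkyqlnrlgdn" (len 19), cursors c1@4 c2@8 c3@16, authorship ..111.222.....333..
After op 6 (insert('c')): buffer="oorlcgarlcgkyqlnrlcgdn" (len 22), cursors c1@5 c2@10 c3@19, authorship ..1111.2222.....3333..
After op 7 (move_left): buffer="oorlcgarlcgkyqlnrlcgdn" (len 22), cursors c1@4 c2@9 c3@18, authorship ..1111.2222.....3333..
After op 8 (insert('r')): buffer="oorlrcgarlrcgkyqlnrlrcgdn" (len 25), cursors c1@5 c2@11 c3@21, authorship ..11111.22222.....33333..

Answer: oorlrcgarlrcgkyqlnrlrcgdn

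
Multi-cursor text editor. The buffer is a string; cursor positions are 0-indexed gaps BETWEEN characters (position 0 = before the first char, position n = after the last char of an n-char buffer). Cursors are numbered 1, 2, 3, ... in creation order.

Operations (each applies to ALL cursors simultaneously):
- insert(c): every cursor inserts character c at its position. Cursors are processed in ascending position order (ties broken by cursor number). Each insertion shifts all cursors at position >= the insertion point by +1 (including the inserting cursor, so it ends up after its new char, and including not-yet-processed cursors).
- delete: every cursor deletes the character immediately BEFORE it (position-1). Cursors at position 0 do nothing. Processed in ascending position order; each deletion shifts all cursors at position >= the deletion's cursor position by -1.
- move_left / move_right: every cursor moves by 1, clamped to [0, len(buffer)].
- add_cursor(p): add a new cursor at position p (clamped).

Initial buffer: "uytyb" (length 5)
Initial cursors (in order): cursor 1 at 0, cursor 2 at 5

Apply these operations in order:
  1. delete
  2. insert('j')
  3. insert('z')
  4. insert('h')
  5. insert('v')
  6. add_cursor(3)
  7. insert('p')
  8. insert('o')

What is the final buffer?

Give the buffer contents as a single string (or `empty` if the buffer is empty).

Answer: jzhpovpouytyjzhvpo

Derivation:
After op 1 (delete): buffer="uyty" (len 4), cursors c1@0 c2@4, authorship ....
After op 2 (insert('j')): buffer="juytyj" (len 6), cursors c1@1 c2@6, authorship 1....2
After op 3 (insert('z')): buffer="jzuytyjz" (len 8), cursors c1@2 c2@8, authorship 11....22
After op 4 (insert('h')): buffer="jzhuytyjzh" (len 10), cursors c1@3 c2@10, authorship 111....222
After op 5 (insert('v')): buffer="jzhvuytyjzhv" (len 12), cursors c1@4 c2@12, authorship 1111....2222
After op 6 (add_cursor(3)): buffer="jzhvuytyjzhv" (len 12), cursors c3@3 c1@4 c2@12, authorship 1111....2222
After op 7 (insert('p')): buffer="jzhpvpuytyjzhvp" (len 15), cursors c3@4 c1@6 c2@15, authorship 111311....22222
After op 8 (insert('o')): buffer="jzhpovpouytyjzhvpo" (len 18), cursors c3@5 c1@8 c2@18, authorship 11133111....222222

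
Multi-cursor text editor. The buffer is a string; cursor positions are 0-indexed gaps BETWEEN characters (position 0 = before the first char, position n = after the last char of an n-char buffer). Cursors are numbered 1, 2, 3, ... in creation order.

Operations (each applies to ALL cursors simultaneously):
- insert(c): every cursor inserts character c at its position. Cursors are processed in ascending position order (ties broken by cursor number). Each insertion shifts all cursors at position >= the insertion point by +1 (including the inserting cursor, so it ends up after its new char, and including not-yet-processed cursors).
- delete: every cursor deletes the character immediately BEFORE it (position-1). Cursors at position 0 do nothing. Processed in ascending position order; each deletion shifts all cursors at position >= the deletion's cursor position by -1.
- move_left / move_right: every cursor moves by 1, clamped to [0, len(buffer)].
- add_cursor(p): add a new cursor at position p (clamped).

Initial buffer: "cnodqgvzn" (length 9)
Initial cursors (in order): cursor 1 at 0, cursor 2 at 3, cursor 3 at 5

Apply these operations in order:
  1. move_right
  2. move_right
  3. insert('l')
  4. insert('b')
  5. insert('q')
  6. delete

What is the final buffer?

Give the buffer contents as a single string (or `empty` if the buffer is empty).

After op 1 (move_right): buffer="cnodqgvzn" (len 9), cursors c1@1 c2@4 c3@6, authorship .........
After op 2 (move_right): buffer="cnodqgvzn" (len 9), cursors c1@2 c2@5 c3@7, authorship .........
After op 3 (insert('l')): buffer="cnlodqlgvlzn" (len 12), cursors c1@3 c2@7 c3@10, authorship ..1...2..3..
After op 4 (insert('b')): buffer="cnlbodqlbgvlbzn" (len 15), cursors c1@4 c2@9 c3@13, authorship ..11...22..33..
After op 5 (insert('q')): buffer="cnlbqodqlbqgvlbqzn" (len 18), cursors c1@5 c2@11 c3@16, authorship ..111...222..333..
After op 6 (delete): buffer="cnlbodqlbgvlbzn" (len 15), cursors c1@4 c2@9 c3@13, authorship ..11...22..33..

Answer: cnlbodqlbgvlbzn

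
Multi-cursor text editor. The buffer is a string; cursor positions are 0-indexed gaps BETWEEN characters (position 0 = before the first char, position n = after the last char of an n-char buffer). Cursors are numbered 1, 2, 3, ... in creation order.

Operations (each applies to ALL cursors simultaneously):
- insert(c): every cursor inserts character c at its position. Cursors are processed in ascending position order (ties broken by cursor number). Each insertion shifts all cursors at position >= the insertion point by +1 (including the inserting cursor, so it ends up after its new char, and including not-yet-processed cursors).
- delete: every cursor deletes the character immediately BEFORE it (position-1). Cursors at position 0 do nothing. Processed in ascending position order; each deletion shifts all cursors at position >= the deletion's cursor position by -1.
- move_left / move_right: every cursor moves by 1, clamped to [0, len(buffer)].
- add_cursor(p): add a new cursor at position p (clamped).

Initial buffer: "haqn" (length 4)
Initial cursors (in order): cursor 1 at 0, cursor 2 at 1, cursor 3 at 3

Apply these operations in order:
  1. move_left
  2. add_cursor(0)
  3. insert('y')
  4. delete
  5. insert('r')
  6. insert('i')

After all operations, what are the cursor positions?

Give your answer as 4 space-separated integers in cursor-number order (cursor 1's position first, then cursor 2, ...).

After op 1 (move_left): buffer="haqn" (len 4), cursors c1@0 c2@0 c3@2, authorship ....
After op 2 (add_cursor(0)): buffer="haqn" (len 4), cursors c1@0 c2@0 c4@0 c3@2, authorship ....
After op 3 (insert('y')): buffer="yyyhayqn" (len 8), cursors c1@3 c2@3 c4@3 c3@6, authorship 124..3..
After op 4 (delete): buffer="haqn" (len 4), cursors c1@0 c2@0 c4@0 c3@2, authorship ....
After op 5 (insert('r')): buffer="rrrharqn" (len 8), cursors c1@3 c2@3 c4@3 c3@6, authorship 124..3..
After op 6 (insert('i')): buffer="rrriiihariqn" (len 12), cursors c1@6 c2@6 c4@6 c3@10, authorship 124124..33..

Answer: 6 6 10 6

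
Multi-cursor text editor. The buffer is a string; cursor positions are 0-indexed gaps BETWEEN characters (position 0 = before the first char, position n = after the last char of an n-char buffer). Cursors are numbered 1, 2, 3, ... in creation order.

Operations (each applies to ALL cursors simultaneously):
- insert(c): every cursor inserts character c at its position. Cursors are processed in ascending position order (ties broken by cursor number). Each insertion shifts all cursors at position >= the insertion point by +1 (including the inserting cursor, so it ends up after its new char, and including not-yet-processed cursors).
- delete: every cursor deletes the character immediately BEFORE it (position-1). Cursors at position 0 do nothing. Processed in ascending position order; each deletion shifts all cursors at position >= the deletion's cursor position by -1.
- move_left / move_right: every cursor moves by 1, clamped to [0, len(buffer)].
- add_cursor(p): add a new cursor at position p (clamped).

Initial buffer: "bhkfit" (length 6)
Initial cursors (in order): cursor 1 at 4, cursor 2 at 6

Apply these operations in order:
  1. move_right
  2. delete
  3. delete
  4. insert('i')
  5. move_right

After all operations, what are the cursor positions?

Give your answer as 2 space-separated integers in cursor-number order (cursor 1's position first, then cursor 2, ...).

Answer: 4 4

Derivation:
After op 1 (move_right): buffer="bhkfit" (len 6), cursors c1@5 c2@6, authorship ......
After op 2 (delete): buffer="bhkf" (len 4), cursors c1@4 c2@4, authorship ....
After op 3 (delete): buffer="bh" (len 2), cursors c1@2 c2@2, authorship ..
After op 4 (insert('i')): buffer="bhii" (len 4), cursors c1@4 c2@4, authorship ..12
After op 5 (move_right): buffer="bhii" (len 4), cursors c1@4 c2@4, authorship ..12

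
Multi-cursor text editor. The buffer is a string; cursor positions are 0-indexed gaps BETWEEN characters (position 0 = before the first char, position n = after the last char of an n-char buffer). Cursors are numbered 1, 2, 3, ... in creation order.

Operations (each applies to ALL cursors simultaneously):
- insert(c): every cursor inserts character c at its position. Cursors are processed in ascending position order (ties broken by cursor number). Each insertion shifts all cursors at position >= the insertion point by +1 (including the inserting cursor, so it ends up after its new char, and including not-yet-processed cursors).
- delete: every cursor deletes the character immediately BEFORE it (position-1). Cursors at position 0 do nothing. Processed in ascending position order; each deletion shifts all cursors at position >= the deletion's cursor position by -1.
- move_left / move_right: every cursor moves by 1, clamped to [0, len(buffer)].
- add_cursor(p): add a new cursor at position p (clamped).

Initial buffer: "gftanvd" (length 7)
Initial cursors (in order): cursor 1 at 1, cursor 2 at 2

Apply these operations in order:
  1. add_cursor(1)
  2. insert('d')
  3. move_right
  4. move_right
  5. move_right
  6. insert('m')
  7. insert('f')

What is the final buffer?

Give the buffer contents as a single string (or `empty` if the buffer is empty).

After op 1 (add_cursor(1)): buffer="gftanvd" (len 7), cursors c1@1 c3@1 c2@2, authorship .......
After op 2 (insert('d')): buffer="gddfdtanvd" (len 10), cursors c1@3 c3@3 c2@5, authorship .13.2.....
After op 3 (move_right): buffer="gddfdtanvd" (len 10), cursors c1@4 c3@4 c2@6, authorship .13.2.....
After op 4 (move_right): buffer="gddfdtanvd" (len 10), cursors c1@5 c3@5 c2@7, authorship .13.2.....
After op 5 (move_right): buffer="gddfdtanvd" (len 10), cursors c1@6 c3@6 c2@8, authorship .13.2.....
After op 6 (insert('m')): buffer="gddfdtmmanmvd" (len 13), cursors c1@8 c3@8 c2@11, authorship .13.2.13..2..
After op 7 (insert('f')): buffer="gddfdtmmffanmfvd" (len 16), cursors c1@10 c3@10 c2@14, authorship .13.2.1313..22..

Answer: gddfdtmmffanmfvd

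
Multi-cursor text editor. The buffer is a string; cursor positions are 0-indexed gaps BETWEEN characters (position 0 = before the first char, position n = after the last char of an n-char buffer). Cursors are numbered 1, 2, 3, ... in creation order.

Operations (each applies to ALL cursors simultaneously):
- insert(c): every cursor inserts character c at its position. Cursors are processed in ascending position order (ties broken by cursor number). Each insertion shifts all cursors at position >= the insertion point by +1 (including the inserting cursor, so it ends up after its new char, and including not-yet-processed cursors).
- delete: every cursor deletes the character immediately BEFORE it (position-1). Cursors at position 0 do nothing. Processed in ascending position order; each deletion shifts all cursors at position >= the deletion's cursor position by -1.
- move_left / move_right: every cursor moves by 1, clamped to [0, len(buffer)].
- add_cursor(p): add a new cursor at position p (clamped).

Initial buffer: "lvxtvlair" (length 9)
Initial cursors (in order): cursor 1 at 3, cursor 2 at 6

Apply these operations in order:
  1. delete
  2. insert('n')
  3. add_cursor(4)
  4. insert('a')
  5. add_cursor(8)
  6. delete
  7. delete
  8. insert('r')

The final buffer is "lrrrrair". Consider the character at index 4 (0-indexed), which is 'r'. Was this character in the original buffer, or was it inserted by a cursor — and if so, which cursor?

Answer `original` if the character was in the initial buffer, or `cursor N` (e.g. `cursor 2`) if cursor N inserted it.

Answer: cursor 4

Derivation:
After op 1 (delete): buffer="lvtvair" (len 7), cursors c1@2 c2@4, authorship .......
After op 2 (insert('n')): buffer="lvntvnair" (len 9), cursors c1@3 c2@6, authorship ..1..2...
After op 3 (add_cursor(4)): buffer="lvntvnair" (len 9), cursors c1@3 c3@4 c2@6, authorship ..1..2...
After op 4 (insert('a')): buffer="lvnatavnaair" (len 12), cursors c1@4 c3@6 c2@9, authorship ..11.3.22...
After op 5 (add_cursor(8)): buffer="lvnatavnaair" (len 12), cursors c1@4 c3@6 c4@8 c2@9, authorship ..11.3.22...
After op 6 (delete): buffer="lvntvair" (len 8), cursors c1@3 c3@4 c2@5 c4@5, authorship ..1.....
After op 7 (delete): buffer="lair" (len 4), cursors c1@1 c2@1 c3@1 c4@1, authorship ....
After op 8 (insert('r')): buffer="lrrrrair" (len 8), cursors c1@5 c2@5 c3@5 c4@5, authorship .1234...
Authorship (.=original, N=cursor N): . 1 2 3 4 . . .
Index 4: author = 4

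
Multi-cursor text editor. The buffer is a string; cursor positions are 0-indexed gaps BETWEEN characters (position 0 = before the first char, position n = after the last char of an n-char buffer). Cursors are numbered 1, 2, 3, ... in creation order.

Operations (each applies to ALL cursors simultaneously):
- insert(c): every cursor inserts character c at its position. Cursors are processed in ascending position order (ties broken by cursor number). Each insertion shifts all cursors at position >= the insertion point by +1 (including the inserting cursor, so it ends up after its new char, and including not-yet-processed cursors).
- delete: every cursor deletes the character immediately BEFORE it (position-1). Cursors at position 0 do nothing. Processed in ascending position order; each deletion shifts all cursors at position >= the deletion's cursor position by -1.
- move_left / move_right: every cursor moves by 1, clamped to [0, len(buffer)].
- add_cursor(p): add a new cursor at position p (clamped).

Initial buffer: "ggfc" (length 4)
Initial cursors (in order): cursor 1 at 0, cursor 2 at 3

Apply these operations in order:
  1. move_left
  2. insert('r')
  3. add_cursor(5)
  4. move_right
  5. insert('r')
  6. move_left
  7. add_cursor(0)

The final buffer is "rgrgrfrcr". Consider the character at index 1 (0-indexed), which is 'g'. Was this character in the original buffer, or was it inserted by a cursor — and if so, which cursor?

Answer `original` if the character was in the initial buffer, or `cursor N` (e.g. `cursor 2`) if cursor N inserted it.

After op 1 (move_left): buffer="ggfc" (len 4), cursors c1@0 c2@2, authorship ....
After op 2 (insert('r')): buffer="rggrfc" (len 6), cursors c1@1 c2@4, authorship 1..2..
After op 3 (add_cursor(5)): buffer="rggrfc" (len 6), cursors c1@1 c2@4 c3@5, authorship 1..2..
After op 4 (move_right): buffer="rggrfc" (len 6), cursors c1@2 c2@5 c3@6, authorship 1..2..
After op 5 (insert('r')): buffer="rgrgrfrcr" (len 9), cursors c1@3 c2@7 c3@9, authorship 1.1.2.2.3
After op 6 (move_left): buffer="rgrgrfrcr" (len 9), cursors c1@2 c2@6 c3@8, authorship 1.1.2.2.3
After op 7 (add_cursor(0)): buffer="rgrgrfrcr" (len 9), cursors c4@0 c1@2 c2@6 c3@8, authorship 1.1.2.2.3
Authorship (.=original, N=cursor N): 1 . 1 . 2 . 2 . 3
Index 1: author = original

Answer: original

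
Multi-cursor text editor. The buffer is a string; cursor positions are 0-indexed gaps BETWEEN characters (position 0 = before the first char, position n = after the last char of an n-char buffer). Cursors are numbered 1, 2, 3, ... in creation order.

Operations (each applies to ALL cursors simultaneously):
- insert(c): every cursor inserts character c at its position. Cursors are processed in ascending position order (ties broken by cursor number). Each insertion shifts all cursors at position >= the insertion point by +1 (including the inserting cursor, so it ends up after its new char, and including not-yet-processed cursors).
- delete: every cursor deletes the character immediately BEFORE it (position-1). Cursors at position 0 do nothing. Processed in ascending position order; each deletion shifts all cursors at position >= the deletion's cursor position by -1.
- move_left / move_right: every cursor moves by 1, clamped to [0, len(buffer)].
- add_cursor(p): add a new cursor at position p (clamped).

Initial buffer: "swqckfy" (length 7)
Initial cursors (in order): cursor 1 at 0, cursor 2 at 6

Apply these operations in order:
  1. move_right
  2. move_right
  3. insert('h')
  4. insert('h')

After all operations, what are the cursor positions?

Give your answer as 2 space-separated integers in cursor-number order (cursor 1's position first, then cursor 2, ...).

After op 1 (move_right): buffer="swqckfy" (len 7), cursors c1@1 c2@7, authorship .......
After op 2 (move_right): buffer="swqckfy" (len 7), cursors c1@2 c2@7, authorship .......
After op 3 (insert('h')): buffer="swhqckfyh" (len 9), cursors c1@3 c2@9, authorship ..1.....2
After op 4 (insert('h')): buffer="swhhqckfyhh" (len 11), cursors c1@4 c2@11, authorship ..11.....22

Answer: 4 11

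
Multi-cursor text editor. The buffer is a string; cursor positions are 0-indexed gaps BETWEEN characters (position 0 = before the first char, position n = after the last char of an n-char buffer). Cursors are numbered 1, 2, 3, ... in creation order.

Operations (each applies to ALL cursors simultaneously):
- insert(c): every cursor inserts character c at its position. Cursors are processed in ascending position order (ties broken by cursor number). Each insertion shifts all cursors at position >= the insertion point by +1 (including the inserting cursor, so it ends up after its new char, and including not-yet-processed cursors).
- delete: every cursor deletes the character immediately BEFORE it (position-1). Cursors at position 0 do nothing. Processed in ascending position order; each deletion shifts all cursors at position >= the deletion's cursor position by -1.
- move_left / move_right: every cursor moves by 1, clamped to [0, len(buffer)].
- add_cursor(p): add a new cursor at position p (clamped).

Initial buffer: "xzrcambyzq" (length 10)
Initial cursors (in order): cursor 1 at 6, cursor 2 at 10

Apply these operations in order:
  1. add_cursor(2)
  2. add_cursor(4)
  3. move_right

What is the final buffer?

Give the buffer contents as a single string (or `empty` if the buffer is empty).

Answer: xzrcambyzq

Derivation:
After op 1 (add_cursor(2)): buffer="xzrcambyzq" (len 10), cursors c3@2 c1@6 c2@10, authorship ..........
After op 2 (add_cursor(4)): buffer="xzrcambyzq" (len 10), cursors c3@2 c4@4 c1@6 c2@10, authorship ..........
After op 3 (move_right): buffer="xzrcambyzq" (len 10), cursors c3@3 c4@5 c1@7 c2@10, authorship ..........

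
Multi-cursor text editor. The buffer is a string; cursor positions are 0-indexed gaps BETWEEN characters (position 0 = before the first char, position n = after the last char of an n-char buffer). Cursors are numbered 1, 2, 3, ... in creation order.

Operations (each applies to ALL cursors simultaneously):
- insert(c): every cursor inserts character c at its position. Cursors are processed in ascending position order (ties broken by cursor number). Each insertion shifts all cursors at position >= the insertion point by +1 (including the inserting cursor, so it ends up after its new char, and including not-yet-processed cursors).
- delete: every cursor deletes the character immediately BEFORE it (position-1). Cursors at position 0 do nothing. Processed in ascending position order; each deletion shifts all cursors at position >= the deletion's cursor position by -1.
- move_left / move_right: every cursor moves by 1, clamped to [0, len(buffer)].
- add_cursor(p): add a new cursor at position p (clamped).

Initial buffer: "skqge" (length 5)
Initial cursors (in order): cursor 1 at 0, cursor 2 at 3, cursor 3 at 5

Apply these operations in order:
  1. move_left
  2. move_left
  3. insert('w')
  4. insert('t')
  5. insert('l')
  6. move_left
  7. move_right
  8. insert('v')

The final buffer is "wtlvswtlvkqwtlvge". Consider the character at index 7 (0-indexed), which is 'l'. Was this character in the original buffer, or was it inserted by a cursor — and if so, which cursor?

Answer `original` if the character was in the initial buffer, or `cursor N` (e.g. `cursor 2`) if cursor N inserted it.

Answer: cursor 2

Derivation:
After op 1 (move_left): buffer="skqge" (len 5), cursors c1@0 c2@2 c3@4, authorship .....
After op 2 (move_left): buffer="skqge" (len 5), cursors c1@0 c2@1 c3@3, authorship .....
After op 3 (insert('w')): buffer="wswkqwge" (len 8), cursors c1@1 c2@3 c3@6, authorship 1.2..3..
After op 4 (insert('t')): buffer="wtswtkqwtge" (len 11), cursors c1@2 c2@5 c3@9, authorship 11.22..33..
After op 5 (insert('l')): buffer="wtlswtlkqwtlge" (len 14), cursors c1@3 c2@7 c3@12, authorship 111.222..333..
After op 6 (move_left): buffer="wtlswtlkqwtlge" (len 14), cursors c1@2 c2@6 c3@11, authorship 111.222..333..
After op 7 (move_right): buffer="wtlswtlkqwtlge" (len 14), cursors c1@3 c2@7 c3@12, authorship 111.222..333..
After op 8 (insert('v')): buffer="wtlvswtlvkqwtlvge" (len 17), cursors c1@4 c2@9 c3@15, authorship 1111.2222..3333..
Authorship (.=original, N=cursor N): 1 1 1 1 . 2 2 2 2 . . 3 3 3 3 . .
Index 7: author = 2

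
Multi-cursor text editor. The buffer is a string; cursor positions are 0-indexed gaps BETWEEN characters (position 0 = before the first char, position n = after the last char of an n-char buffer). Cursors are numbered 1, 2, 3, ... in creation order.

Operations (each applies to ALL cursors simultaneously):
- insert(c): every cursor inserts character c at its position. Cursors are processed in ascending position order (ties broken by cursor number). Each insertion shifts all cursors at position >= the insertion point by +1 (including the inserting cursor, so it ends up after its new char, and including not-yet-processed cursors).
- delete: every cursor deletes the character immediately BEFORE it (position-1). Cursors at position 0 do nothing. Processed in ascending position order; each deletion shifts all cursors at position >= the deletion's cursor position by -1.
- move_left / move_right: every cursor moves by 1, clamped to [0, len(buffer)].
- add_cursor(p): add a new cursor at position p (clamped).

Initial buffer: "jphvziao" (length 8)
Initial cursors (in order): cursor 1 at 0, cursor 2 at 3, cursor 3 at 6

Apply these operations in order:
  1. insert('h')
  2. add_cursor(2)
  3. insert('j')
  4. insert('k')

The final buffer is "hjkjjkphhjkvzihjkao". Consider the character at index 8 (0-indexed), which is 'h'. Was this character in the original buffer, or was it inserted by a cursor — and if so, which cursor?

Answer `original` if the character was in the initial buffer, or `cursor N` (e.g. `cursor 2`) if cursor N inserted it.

After op 1 (insert('h')): buffer="hjphhvzihao" (len 11), cursors c1@1 c2@5 c3@9, authorship 1...2...3..
After op 2 (add_cursor(2)): buffer="hjphhvzihao" (len 11), cursors c1@1 c4@2 c2@5 c3@9, authorship 1...2...3..
After op 3 (insert('j')): buffer="hjjjphhjvzihjao" (len 15), cursors c1@2 c4@4 c2@8 c3@13, authorship 11.4..22...33..
After op 4 (insert('k')): buffer="hjkjjkphhjkvzihjkao" (len 19), cursors c1@3 c4@6 c2@11 c3@17, authorship 111.44..222...333..
Authorship (.=original, N=cursor N): 1 1 1 . 4 4 . . 2 2 2 . . . 3 3 3 . .
Index 8: author = 2

Answer: cursor 2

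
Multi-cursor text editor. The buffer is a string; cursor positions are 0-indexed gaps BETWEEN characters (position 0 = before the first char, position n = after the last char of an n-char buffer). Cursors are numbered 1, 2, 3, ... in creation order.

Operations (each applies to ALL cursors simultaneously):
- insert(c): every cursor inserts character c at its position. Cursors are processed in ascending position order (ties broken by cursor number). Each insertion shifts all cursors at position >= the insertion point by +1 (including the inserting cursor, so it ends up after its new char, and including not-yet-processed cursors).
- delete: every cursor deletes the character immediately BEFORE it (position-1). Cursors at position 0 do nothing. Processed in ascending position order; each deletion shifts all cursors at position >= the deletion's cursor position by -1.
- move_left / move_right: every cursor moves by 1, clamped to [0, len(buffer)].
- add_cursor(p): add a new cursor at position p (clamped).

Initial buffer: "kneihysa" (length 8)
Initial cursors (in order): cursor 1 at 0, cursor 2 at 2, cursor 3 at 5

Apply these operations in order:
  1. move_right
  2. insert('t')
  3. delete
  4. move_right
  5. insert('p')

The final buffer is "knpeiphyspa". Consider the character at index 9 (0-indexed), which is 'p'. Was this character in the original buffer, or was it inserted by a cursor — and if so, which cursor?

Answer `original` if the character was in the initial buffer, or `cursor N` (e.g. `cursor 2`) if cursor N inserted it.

Answer: cursor 3

Derivation:
After op 1 (move_right): buffer="kneihysa" (len 8), cursors c1@1 c2@3 c3@6, authorship ........
After op 2 (insert('t')): buffer="ktnetihytsa" (len 11), cursors c1@2 c2@5 c3@9, authorship .1..2...3..
After op 3 (delete): buffer="kneihysa" (len 8), cursors c1@1 c2@3 c3@6, authorship ........
After op 4 (move_right): buffer="kneihysa" (len 8), cursors c1@2 c2@4 c3@7, authorship ........
After op 5 (insert('p')): buffer="knpeiphyspa" (len 11), cursors c1@3 c2@6 c3@10, authorship ..1..2...3.
Authorship (.=original, N=cursor N): . . 1 . . 2 . . . 3 .
Index 9: author = 3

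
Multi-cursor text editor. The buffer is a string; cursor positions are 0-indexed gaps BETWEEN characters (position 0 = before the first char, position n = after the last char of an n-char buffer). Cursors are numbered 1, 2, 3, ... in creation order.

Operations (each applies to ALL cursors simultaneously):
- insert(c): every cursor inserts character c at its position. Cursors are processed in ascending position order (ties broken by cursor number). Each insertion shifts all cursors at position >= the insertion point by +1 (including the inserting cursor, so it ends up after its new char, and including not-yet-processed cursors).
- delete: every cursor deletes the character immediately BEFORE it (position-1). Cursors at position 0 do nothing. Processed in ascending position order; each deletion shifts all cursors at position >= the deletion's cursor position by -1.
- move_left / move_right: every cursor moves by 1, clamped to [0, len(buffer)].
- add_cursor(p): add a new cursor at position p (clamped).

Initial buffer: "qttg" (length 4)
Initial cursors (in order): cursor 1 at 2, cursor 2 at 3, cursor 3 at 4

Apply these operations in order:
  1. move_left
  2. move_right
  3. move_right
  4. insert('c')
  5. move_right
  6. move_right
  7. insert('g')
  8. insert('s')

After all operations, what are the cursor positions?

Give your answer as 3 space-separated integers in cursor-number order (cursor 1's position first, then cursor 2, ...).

Answer: 8 13 13

Derivation:
After op 1 (move_left): buffer="qttg" (len 4), cursors c1@1 c2@2 c3@3, authorship ....
After op 2 (move_right): buffer="qttg" (len 4), cursors c1@2 c2@3 c3@4, authorship ....
After op 3 (move_right): buffer="qttg" (len 4), cursors c1@3 c2@4 c3@4, authorship ....
After op 4 (insert('c')): buffer="qttcgcc" (len 7), cursors c1@4 c2@7 c3@7, authorship ...1.23
After op 5 (move_right): buffer="qttcgcc" (len 7), cursors c1@5 c2@7 c3@7, authorship ...1.23
After op 6 (move_right): buffer="qttcgcc" (len 7), cursors c1@6 c2@7 c3@7, authorship ...1.23
After op 7 (insert('g')): buffer="qttcgcgcgg" (len 10), cursors c1@7 c2@10 c3@10, authorship ...1.21323
After op 8 (insert('s')): buffer="qttcgcgscggss" (len 13), cursors c1@8 c2@13 c3@13, authorship ...1.21132323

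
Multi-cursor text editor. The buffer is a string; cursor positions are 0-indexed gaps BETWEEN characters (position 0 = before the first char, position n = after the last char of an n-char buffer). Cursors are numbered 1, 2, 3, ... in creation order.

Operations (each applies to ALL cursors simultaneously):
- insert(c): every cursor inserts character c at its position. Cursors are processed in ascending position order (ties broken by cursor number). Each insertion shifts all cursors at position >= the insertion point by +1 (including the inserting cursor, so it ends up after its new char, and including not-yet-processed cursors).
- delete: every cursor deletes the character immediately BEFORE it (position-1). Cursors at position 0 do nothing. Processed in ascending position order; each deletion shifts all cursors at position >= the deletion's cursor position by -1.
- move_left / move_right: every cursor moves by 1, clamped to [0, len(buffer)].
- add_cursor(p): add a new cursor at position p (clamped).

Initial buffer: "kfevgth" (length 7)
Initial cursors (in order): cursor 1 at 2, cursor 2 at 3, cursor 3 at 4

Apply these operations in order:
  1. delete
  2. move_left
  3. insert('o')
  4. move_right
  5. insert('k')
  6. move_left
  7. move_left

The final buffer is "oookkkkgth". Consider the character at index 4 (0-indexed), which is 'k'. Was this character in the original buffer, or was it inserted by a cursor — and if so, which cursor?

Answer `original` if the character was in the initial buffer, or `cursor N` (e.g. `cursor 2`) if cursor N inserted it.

After op 1 (delete): buffer="kgth" (len 4), cursors c1@1 c2@1 c3@1, authorship ....
After op 2 (move_left): buffer="kgth" (len 4), cursors c1@0 c2@0 c3@0, authorship ....
After op 3 (insert('o')): buffer="oookgth" (len 7), cursors c1@3 c2@3 c3@3, authorship 123....
After op 4 (move_right): buffer="oookgth" (len 7), cursors c1@4 c2@4 c3@4, authorship 123....
After op 5 (insert('k')): buffer="oookkkkgth" (len 10), cursors c1@7 c2@7 c3@7, authorship 123.123...
After op 6 (move_left): buffer="oookkkkgth" (len 10), cursors c1@6 c2@6 c3@6, authorship 123.123...
After op 7 (move_left): buffer="oookkkkgth" (len 10), cursors c1@5 c2@5 c3@5, authorship 123.123...
Authorship (.=original, N=cursor N): 1 2 3 . 1 2 3 . . .
Index 4: author = 1

Answer: cursor 1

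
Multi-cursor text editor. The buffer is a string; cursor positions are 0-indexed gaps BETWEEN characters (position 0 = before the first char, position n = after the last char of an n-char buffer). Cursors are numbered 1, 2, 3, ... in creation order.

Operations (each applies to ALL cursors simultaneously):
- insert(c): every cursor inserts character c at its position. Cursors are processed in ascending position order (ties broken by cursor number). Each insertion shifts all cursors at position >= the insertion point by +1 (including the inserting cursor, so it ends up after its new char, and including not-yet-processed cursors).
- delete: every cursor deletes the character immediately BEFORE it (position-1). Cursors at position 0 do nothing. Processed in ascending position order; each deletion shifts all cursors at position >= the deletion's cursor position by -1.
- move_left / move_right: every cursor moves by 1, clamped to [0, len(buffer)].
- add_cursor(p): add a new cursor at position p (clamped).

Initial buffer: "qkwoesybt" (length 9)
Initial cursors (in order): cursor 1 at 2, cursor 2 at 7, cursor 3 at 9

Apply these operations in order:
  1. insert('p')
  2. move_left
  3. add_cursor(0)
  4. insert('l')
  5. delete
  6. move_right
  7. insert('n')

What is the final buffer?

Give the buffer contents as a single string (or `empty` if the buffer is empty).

After op 1 (insert('p')): buffer="qkpwoesypbtp" (len 12), cursors c1@3 c2@9 c3@12, authorship ..1.....2..3
After op 2 (move_left): buffer="qkpwoesypbtp" (len 12), cursors c1@2 c2@8 c3@11, authorship ..1.....2..3
After op 3 (add_cursor(0)): buffer="qkpwoesypbtp" (len 12), cursors c4@0 c1@2 c2@8 c3@11, authorship ..1.....2..3
After op 4 (insert('l')): buffer="lqklpwoesylpbtlp" (len 16), cursors c4@1 c1@4 c2@11 c3@15, authorship 4..11.....22..33
After op 5 (delete): buffer="qkpwoesypbtp" (len 12), cursors c4@0 c1@2 c2@8 c3@11, authorship ..1.....2..3
After op 6 (move_right): buffer="qkpwoesypbtp" (len 12), cursors c4@1 c1@3 c2@9 c3@12, authorship ..1.....2..3
After op 7 (insert('n')): buffer="qnkpnwoesypnbtpn" (len 16), cursors c4@2 c1@5 c2@12 c3@16, authorship .4.11.....22..33

Answer: qnkpnwoesypnbtpn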